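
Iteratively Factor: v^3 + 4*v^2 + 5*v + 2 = (v + 1)*(v^2 + 3*v + 2) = (v + 1)^2*(v + 2)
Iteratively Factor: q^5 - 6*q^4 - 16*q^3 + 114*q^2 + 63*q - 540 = (q - 4)*(q^4 - 2*q^3 - 24*q^2 + 18*q + 135) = (q - 4)*(q + 3)*(q^3 - 5*q^2 - 9*q + 45) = (q - 5)*(q - 4)*(q + 3)*(q^2 - 9) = (q - 5)*(q - 4)*(q - 3)*(q + 3)*(q + 3)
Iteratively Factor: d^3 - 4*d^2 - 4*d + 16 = (d - 2)*(d^2 - 2*d - 8) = (d - 4)*(d - 2)*(d + 2)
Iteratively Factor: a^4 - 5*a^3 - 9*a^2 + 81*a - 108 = (a - 3)*(a^3 - 2*a^2 - 15*a + 36) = (a - 3)*(a + 4)*(a^2 - 6*a + 9) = (a - 3)^2*(a + 4)*(a - 3)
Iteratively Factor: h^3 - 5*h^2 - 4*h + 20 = (h - 2)*(h^2 - 3*h - 10) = (h - 2)*(h + 2)*(h - 5)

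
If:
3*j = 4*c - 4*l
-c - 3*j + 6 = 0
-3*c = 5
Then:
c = -5/3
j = 23/9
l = -43/12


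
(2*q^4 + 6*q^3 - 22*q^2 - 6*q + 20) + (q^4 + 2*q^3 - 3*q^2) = 3*q^4 + 8*q^3 - 25*q^2 - 6*q + 20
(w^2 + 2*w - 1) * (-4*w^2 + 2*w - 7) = -4*w^4 - 6*w^3 + w^2 - 16*w + 7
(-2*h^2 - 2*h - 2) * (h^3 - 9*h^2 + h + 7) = -2*h^5 + 16*h^4 + 14*h^3 + 2*h^2 - 16*h - 14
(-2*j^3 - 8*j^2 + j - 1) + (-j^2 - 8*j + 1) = -2*j^3 - 9*j^2 - 7*j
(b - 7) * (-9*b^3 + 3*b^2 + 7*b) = -9*b^4 + 66*b^3 - 14*b^2 - 49*b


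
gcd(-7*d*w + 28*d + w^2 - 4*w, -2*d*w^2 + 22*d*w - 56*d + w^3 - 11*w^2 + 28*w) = w - 4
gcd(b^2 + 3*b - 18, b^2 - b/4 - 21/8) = 1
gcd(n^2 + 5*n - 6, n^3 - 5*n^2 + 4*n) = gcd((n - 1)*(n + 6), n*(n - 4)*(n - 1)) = n - 1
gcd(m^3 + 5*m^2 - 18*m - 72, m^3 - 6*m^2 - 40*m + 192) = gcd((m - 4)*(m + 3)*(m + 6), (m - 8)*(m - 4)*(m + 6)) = m^2 + 2*m - 24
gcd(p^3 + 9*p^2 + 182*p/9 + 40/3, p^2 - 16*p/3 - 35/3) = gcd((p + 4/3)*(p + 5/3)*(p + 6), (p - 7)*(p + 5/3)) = p + 5/3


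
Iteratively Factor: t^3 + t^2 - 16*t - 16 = (t - 4)*(t^2 + 5*t + 4) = (t - 4)*(t + 4)*(t + 1)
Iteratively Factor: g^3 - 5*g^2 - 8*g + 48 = (g - 4)*(g^2 - g - 12) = (g - 4)*(g + 3)*(g - 4)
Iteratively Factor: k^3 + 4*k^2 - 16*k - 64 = (k + 4)*(k^2 - 16) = (k - 4)*(k + 4)*(k + 4)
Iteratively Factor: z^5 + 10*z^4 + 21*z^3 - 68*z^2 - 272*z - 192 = (z + 4)*(z^4 + 6*z^3 - 3*z^2 - 56*z - 48) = (z + 1)*(z + 4)*(z^3 + 5*z^2 - 8*z - 48) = (z + 1)*(z + 4)^2*(z^2 + z - 12) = (z + 1)*(z + 4)^3*(z - 3)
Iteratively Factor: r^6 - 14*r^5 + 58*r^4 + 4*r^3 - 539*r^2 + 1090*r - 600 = (r - 5)*(r^5 - 9*r^4 + 13*r^3 + 69*r^2 - 194*r + 120) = (r - 5)*(r - 2)*(r^4 - 7*r^3 - r^2 + 67*r - 60) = (r - 5)^2*(r - 2)*(r^3 - 2*r^2 - 11*r + 12) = (r - 5)^2*(r - 4)*(r - 2)*(r^2 + 2*r - 3) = (r - 5)^2*(r - 4)*(r - 2)*(r - 1)*(r + 3)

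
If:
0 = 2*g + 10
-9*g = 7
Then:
No Solution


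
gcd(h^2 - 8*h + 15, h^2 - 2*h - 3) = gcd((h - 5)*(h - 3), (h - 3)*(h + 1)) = h - 3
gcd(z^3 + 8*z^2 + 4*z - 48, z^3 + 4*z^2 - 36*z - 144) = z^2 + 10*z + 24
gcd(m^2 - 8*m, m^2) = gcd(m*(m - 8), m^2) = m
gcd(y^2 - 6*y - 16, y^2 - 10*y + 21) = 1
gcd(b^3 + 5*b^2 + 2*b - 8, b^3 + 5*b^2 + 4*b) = b + 4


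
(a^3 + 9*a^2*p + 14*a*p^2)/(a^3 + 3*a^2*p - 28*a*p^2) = (-a - 2*p)/(-a + 4*p)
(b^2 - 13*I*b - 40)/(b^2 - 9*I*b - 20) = (b - 8*I)/(b - 4*I)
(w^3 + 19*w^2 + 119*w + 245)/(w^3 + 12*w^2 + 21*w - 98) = (w + 5)/(w - 2)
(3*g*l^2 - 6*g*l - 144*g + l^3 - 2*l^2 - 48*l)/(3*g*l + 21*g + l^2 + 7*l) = (l^2 - 2*l - 48)/(l + 7)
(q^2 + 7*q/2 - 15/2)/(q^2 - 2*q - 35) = (q - 3/2)/(q - 7)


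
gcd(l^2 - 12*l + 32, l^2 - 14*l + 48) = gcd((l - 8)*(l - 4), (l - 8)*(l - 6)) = l - 8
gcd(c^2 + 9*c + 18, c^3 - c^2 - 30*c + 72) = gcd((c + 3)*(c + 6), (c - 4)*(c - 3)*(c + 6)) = c + 6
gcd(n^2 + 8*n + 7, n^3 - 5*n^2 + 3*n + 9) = n + 1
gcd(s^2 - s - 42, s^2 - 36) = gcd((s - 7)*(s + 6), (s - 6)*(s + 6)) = s + 6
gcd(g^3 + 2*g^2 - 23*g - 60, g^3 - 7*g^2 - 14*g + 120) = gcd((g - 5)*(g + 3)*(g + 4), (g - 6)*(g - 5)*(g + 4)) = g^2 - g - 20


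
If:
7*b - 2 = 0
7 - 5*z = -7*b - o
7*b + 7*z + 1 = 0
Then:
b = 2/7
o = -78/7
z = -3/7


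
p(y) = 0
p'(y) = 0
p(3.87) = 0.00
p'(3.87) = 0.00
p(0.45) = 0.00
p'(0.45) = 0.00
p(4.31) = 0.00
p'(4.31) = 0.00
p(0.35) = 0.00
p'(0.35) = 0.00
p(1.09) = 0.00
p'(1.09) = 0.00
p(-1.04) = 0.00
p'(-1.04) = 0.00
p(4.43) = 0.00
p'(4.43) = 0.00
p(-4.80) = 0.00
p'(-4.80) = 0.00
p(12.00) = 0.00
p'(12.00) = 0.00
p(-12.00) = 0.00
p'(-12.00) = 0.00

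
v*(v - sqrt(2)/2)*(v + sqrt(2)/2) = v^3 - v/2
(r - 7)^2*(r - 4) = r^3 - 18*r^2 + 105*r - 196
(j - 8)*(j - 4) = j^2 - 12*j + 32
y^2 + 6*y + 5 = (y + 1)*(y + 5)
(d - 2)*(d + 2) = d^2 - 4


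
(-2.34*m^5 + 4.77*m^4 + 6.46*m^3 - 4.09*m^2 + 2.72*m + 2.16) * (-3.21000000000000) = 7.5114*m^5 - 15.3117*m^4 - 20.7366*m^3 + 13.1289*m^2 - 8.7312*m - 6.9336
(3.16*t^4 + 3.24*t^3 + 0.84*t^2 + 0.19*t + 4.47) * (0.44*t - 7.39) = 1.3904*t^5 - 21.9268*t^4 - 23.574*t^3 - 6.124*t^2 + 0.5627*t - 33.0333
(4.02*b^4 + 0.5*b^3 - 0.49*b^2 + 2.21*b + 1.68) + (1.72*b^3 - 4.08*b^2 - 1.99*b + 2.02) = 4.02*b^4 + 2.22*b^3 - 4.57*b^2 + 0.22*b + 3.7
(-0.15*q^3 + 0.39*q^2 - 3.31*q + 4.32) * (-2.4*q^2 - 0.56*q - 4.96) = 0.36*q^5 - 0.852*q^4 + 8.4696*q^3 - 10.4488*q^2 + 13.9984*q - 21.4272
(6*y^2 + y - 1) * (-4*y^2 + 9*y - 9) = -24*y^4 + 50*y^3 - 41*y^2 - 18*y + 9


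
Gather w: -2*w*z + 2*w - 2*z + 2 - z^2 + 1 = w*(2 - 2*z) - z^2 - 2*z + 3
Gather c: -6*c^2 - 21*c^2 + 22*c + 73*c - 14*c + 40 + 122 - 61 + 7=-27*c^2 + 81*c + 108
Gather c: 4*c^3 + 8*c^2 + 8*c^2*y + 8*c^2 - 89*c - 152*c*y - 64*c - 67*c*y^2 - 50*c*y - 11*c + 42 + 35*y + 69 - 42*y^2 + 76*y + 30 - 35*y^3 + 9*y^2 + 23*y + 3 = 4*c^3 + c^2*(8*y + 16) + c*(-67*y^2 - 202*y - 164) - 35*y^3 - 33*y^2 + 134*y + 144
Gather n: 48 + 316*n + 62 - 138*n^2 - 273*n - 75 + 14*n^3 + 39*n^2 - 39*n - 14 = 14*n^3 - 99*n^2 + 4*n + 21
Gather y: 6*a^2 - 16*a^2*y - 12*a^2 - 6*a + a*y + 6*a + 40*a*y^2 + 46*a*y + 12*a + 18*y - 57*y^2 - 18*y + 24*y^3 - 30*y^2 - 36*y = -6*a^2 + 12*a + 24*y^3 + y^2*(40*a - 87) + y*(-16*a^2 + 47*a - 36)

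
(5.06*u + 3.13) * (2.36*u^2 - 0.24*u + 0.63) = 11.9416*u^3 + 6.1724*u^2 + 2.4366*u + 1.9719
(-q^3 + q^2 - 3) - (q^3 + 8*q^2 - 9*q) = -2*q^3 - 7*q^2 + 9*q - 3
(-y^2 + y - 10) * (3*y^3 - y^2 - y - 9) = -3*y^5 + 4*y^4 - 30*y^3 + 18*y^2 + y + 90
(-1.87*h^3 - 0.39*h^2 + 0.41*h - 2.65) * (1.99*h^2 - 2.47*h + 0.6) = -3.7213*h^5 + 3.8428*h^4 + 0.6572*h^3 - 6.5202*h^2 + 6.7915*h - 1.59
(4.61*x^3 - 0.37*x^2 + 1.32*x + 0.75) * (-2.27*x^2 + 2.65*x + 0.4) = -10.4647*x^5 + 13.0564*x^4 - 2.1329*x^3 + 1.6475*x^2 + 2.5155*x + 0.3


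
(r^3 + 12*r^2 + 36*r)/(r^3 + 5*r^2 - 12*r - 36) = r*(r + 6)/(r^2 - r - 6)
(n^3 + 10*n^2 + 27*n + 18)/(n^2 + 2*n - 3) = (n^2 + 7*n + 6)/(n - 1)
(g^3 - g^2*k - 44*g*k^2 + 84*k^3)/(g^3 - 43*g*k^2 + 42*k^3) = (g - 2*k)/(g - k)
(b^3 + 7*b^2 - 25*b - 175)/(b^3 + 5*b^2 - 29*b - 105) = (b + 5)/(b + 3)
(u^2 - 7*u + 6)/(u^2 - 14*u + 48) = (u - 1)/(u - 8)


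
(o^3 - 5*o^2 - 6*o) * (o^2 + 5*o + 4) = o^5 - 27*o^3 - 50*o^2 - 24*o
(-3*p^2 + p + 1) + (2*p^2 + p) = -p^2 + 2*p + 1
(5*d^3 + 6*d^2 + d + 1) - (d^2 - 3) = 5*d^3 + 5*d^2 + d + 4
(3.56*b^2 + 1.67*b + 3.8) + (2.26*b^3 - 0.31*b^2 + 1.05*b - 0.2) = 2.26*b^3 + 3.25*b^2 + 2.72*b + 3.6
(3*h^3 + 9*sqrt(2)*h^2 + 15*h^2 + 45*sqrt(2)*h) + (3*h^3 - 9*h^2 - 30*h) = 6*h^3 + 6*h^2 + 9*sqrt(2)*h^2 - 30*h + 45*sqrt(2)*h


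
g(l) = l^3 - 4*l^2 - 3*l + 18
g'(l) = 3*l^2 - 8*l - 3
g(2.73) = 0.34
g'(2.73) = -2.48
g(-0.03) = 18.09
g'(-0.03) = -2.76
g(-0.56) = 18.25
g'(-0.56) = 2.42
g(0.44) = 15.99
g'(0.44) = -5.94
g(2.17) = 2.87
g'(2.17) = -6.23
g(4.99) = 27.68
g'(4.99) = 31.78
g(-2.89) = -30.88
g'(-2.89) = 45.18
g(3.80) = 3.71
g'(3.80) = 9.92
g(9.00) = 396.00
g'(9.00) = 168.00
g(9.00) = 396.00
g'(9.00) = 168.00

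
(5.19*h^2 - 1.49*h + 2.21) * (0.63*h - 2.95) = 3.2697*h^3 - 16.2492*h^2 + 5.7878*h - 6.5195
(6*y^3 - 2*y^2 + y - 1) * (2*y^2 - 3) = 12*y^5 - 4*y^4 - 16*y^3 + 4*y^2 - 3*y + 3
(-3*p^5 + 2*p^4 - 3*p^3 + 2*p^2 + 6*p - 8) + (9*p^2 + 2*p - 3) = -3*p^5 + 2*p^4 - 3*p^3 + 11*p^2 + 8*p - 11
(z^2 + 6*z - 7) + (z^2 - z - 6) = 2*z^2 + 5*z - 13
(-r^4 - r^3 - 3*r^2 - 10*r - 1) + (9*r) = -r^4 - r^3 - 3*r^2 - r - 1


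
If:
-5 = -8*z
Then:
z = 5/8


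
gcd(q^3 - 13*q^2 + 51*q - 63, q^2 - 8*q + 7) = q - 7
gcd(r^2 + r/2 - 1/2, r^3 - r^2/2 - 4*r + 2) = r - 1/2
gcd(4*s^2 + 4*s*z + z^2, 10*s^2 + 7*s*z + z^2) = 2*s + z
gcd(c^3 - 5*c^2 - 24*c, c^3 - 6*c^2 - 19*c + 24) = c^2 - 5*c - 24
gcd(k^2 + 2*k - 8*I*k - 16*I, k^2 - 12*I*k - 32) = k - 8*I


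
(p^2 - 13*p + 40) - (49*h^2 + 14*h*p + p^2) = -49*h^2 - 14*h*p - 13*p + 40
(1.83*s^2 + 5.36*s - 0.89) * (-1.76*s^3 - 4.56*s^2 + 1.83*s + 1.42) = -3.2208*s^5 - 17.7784*s^4 - 19.5263*s^3 + 16.4658*s^2 + 5.9825*s - 1.2638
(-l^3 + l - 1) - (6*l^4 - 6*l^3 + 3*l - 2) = -6*l^4 + 5*l^3 - 2*l + 1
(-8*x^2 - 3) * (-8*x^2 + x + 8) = 64*x^4 - 8*x^3 - 40*x^2 - 3*x - 24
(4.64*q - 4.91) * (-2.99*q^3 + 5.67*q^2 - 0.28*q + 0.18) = -13.8736*q^4 + 40.9897*q^3 - 29.1389*q^2 + 2.21*q - 0.8838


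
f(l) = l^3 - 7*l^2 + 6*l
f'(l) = 3*l^2 - 14*l + 6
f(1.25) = -1.48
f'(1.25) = -6.81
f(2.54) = -13.53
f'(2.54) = -10.21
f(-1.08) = -15.90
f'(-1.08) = 24.62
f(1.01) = -0.05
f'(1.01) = -5.08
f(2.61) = -14.25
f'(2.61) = -10.10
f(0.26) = 1.10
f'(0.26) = 2.56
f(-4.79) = -299.25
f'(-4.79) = 141.89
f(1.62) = -4.40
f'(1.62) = -8.81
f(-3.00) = -108.00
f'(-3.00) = 75.00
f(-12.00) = -2808.00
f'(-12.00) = 606.00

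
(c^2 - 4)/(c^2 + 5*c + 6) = (c - 2)/(c + 3)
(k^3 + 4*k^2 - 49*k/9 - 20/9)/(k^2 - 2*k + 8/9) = (3*k^2 + 16*k + 5)/(3*k - 2)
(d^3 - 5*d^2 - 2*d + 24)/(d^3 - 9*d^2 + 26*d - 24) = (d + 2)/(d - 2)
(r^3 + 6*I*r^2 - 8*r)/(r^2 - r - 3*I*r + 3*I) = r*(r^2 + 6*I*r - 8)/(r^2 - r - 3*I*r + 3*I)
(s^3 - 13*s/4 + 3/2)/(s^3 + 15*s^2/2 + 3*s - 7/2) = (s^2 + s/2 - 3)/(s^2 + 8*s + 7)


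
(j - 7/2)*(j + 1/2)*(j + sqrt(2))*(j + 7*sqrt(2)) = j^4 - 3*j^3 + 8*sqrt(2)*j^3 - 24*sqrt(2)*j^2 + 49*j^2/4 - 42*j - 14*sqrt(2)*j - 49/2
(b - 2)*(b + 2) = b^2 - 4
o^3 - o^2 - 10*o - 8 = (o - 4)*(o + 1)*(o + 2)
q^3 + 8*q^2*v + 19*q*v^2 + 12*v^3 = (q + v)*(q + 3*v)*(q + 4*v)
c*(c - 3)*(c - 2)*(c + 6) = c^4 + c^3 - 24*c^2 + 36*c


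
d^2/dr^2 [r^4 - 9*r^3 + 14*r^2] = 12*r^2 - 54*r + 28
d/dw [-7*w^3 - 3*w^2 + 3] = 3*w*(-7*w - 2)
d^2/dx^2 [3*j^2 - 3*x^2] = -6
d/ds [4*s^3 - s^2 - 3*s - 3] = 12*s^2 - 2*s - 3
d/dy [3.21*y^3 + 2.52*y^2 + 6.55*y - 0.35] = 9.63*y^2 + 5.04*y + 6.55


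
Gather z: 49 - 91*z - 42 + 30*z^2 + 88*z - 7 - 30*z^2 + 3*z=0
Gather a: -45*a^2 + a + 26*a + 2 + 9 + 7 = -45*a^2 + 27*a + 18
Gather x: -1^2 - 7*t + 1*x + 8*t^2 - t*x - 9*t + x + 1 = 8*t^2 - 16*t + x*(2 - t)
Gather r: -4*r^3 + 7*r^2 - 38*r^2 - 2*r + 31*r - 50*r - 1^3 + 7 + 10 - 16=-4*r^3 - 31*r^2 - 21*r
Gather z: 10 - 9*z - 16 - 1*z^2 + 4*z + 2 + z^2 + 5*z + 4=0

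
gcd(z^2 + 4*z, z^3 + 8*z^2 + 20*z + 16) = z + 4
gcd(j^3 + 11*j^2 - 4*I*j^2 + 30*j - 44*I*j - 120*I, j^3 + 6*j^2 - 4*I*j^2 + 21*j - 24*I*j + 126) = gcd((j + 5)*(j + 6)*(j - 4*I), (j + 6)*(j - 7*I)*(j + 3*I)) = j + 6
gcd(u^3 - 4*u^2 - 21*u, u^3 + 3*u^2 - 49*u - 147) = u^2 - 4*u - 21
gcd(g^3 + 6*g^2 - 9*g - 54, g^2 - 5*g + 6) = g - 3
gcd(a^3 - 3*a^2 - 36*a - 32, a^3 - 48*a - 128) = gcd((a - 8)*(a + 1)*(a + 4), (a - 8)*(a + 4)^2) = a^2 - 4*a - 32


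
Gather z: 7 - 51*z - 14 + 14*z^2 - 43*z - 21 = 14*z^2 - 94*z - 28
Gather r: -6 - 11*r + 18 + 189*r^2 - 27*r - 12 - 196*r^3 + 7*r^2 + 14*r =-196*r^3 + 196*r^2 - 24*r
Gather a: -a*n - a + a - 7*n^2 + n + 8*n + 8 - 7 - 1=-a*n - 7*n^2 + 9*n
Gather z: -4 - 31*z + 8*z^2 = 8*z^2 - 31*z - 4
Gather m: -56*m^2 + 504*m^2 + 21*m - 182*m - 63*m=448*m^2 - 224*m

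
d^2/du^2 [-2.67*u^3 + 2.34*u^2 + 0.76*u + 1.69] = 4.68 - 16.02*u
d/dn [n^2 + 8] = 2*n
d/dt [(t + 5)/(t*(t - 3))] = (-t^2 - 10*t + 15)/(t^2*(t^2 - 6*t + 9))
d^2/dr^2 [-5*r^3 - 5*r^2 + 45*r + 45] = -30*r - 10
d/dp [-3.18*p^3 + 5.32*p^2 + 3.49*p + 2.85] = -9.54*p^2 + 10.64*p + 3.49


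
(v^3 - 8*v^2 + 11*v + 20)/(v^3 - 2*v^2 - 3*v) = (v^2 - 9*v + 20)/(v*(v - 3))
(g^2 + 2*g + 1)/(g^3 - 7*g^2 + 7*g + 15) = (g + 1)/(g^2 - 8*g + 15)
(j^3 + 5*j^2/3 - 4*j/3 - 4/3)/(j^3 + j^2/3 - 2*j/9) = 3*(j^2 + j - 2)/(j*(3*j - 1))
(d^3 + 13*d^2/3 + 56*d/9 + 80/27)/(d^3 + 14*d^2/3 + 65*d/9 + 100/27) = (3*d + 4)/(3*d + 5)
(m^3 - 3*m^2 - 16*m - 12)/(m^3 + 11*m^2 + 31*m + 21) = (m^2 - 4*m - 12)/(m^2 + 10*m + 21)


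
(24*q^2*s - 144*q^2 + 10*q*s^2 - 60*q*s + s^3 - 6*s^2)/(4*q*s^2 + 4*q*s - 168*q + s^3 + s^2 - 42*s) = (6*q + s)/(s + 7)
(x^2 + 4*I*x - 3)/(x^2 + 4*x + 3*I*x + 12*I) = (x + I)/(x + 4)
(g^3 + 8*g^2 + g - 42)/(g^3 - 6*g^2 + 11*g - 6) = (g^2 + 10*g + 21)/(g^2 - 4*g + 3)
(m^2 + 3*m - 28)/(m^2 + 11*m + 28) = (m - 4)/(m + 4)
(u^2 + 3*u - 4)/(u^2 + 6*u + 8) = (u - 1)/(u + 2)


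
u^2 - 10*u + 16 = (u - 8)*(u - 2)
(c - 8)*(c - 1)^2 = c^3 - 10*c^2 + 17*c - 8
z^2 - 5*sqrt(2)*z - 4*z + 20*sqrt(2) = (z - 4)*(z - 5*sqrt(2))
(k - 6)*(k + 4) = k^2 - 2*k - 24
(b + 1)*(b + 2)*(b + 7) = b^3 + 10*b^2 + 23*b + 14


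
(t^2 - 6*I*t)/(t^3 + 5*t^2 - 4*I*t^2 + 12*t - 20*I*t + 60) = t/(t^2 + t*(5 + 2*I) + 10*I)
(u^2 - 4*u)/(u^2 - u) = (u - 4)/(u - 1)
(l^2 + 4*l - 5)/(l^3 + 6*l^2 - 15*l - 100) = (l - 1)/(l^2 + l - 20)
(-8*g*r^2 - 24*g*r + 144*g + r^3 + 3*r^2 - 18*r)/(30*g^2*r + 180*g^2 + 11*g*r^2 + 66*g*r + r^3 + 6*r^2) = (-8*g*r + 24*g + r^2 - 3*r)/(30*g^2 + 11*g*r + r^2)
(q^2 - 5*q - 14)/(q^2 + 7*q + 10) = (q - 7)/(q + 5)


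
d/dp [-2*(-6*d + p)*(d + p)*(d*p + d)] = 2*d*(6*d^2 + 10*d*p + 5*d - 3*p^2 - 2*p)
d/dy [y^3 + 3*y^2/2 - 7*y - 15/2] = 3*y^2 + 3*y - 7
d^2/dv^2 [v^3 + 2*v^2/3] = 6*v + 4/3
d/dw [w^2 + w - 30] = 2*w + 1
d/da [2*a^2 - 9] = 4*a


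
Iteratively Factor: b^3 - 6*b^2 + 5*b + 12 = (b + 1)*(b^2 - 7*b + 12) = (b - 4)*(b + 1)*(b - 3)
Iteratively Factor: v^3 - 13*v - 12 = (v - 4)*(v^2 + 4*v + 3) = (v - 4)*(v + 3)*(v + 1)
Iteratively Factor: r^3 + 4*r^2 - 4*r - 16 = (r + 2)*(r^2 + 2*r - 8) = (r - 2)*(r + 2)*(r + 4)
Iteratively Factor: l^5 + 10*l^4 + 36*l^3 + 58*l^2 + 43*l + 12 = (l + 1)*(l^4 + 9*l^3 + 27*l^2 + 31*l + 12) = (l + 1)*(l + 3)*(l^3 + 6*l^2 + 9*l + 4) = (l + 1)*(l + 3)*(l + 4)*(l^2 + 2*l + 1) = (l + 1)^2*(l + 3)*(l + 4)*(l + 1)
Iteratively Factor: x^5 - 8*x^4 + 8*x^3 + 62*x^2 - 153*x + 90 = (x - 2)*(x^4 - 6*x^3 - 4*x^2 + 54*x - 45) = (x - 5)*(x - 2)*(x^3 - x^2 - 9*x + 9) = (x - 5)*(x - 2)*(x - 1)*(x^2 - 9) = (x - 5)*(x - 3)*(x - 2)*(x - 1)*(x + 3)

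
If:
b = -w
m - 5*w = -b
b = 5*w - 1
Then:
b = -1/6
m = 1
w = 1/6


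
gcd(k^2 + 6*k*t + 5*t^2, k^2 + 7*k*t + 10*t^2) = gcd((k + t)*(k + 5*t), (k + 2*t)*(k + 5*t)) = k + 5*t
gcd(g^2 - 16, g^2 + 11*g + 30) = 1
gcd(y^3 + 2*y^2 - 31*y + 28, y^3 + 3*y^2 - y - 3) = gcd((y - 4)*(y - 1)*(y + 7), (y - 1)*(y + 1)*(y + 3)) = y - 1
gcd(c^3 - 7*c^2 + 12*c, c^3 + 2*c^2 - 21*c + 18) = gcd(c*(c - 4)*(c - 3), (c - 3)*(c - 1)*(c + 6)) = c - 3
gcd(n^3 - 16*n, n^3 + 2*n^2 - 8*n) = n^2 + 4*n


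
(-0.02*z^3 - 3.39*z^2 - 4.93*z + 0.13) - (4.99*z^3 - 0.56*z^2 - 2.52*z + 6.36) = -5.01*z^3 - 2.83*z^2 - 2.41*z - 6.23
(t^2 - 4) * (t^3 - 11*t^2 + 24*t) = t^5 - 11*t^4 + 20*t^3 + 44*t^2 - 96*t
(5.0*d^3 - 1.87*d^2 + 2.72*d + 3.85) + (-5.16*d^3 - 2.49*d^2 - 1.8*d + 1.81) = -0.16*d^3 - 4.36*d^2 + 0.92*d + 5.66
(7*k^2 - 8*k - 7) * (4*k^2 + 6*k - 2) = 28*k^4 + 10*k^3 - 90*k^2 - 26*k + 14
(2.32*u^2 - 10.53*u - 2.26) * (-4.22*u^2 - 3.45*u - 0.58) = -9.7904*u^4 + 36.4326*u^3 + 44.5201*u^2 + 13.9044*u + 1.3108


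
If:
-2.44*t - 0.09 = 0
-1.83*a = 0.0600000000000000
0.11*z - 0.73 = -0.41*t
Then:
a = -0.03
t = -0.04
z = 6.77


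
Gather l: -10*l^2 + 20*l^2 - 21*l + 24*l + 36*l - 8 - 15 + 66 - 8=10*l^2 + 39*l + 35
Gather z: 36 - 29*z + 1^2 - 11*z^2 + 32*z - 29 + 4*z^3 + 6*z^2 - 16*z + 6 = 4*z^3 - 5*z^2 - 13*z + 14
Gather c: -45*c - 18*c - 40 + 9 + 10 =-63*c - 21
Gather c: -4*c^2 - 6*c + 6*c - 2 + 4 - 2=-4*c^2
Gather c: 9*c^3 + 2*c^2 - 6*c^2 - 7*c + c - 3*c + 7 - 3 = 9*c^3 - 4*c^2 - 9*c + 4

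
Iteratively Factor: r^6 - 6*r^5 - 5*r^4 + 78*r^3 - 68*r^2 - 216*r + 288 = (r - 2)*(r^5 - 4*r^4 - 13*r^3 + 52*r^2 + 36*r - 144) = (r - 2)*(r + 2)*(r^4 - 6*r^3 - r^2 + 54*r - 72) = (r - 2)^2*(r + 2)*(r^3 - 4*r^2 - 9*r + 36) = (r - 4)*(r - 2)^2*(r + 2)*(r^2 - 9) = (r - 4)*(r - 2)^2*(r + 2)*(r + 3)*(r - 3)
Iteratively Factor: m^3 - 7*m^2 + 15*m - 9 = (m - 3)*(m^2 - 4*m + 3) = (m - 3)*(m - 1)*(m - 3)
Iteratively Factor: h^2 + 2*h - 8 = (h - 2)*(h + 4)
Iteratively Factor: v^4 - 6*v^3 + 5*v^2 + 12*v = (v)*(v^3 - 6*v^2 + 5*v + 12) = v*(v - 4)*(v^2 - 2*v - 3) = v*(v - 4)*(v - 3)*(v + 1)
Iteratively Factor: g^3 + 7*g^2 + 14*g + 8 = (g + 2)*(g^2 + 5*g + 4) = (g + 2)*(g + 4)*(g + 1)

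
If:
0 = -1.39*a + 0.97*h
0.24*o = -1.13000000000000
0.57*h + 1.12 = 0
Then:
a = -1.37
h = -1.96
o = -4.71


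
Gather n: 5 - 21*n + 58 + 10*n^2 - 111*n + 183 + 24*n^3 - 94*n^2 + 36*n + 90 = 24*n^3 - 84*n^2 - 96*n + 336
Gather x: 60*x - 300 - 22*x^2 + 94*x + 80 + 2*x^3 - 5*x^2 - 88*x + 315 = 2*x^3 - 27*x^2 + 66*x + 95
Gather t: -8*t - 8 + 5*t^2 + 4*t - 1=5*t^2 - 4*t - 9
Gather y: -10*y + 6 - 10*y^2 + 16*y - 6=-10*y^2 + 6*y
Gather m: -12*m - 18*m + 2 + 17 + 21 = 40 - 30*m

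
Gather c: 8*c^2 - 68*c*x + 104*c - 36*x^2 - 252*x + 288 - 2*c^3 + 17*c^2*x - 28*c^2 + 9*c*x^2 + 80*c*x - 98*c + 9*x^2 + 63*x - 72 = -2*c^3 + c^2*(17*x - 20) + c*(9*x^2 + 12*x + 6) - 27*x^2 - 189*x + 216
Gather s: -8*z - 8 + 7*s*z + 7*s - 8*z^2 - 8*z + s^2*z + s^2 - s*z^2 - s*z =s^2*(z + 1) + s*(-z^2 + 6*z + 7) - 8*z^2 - 16*z - 8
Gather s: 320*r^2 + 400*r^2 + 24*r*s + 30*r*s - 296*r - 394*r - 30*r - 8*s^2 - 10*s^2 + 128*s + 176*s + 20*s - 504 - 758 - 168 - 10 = 720*r^2 - 720*r - 18*s^2 + s*(54*r + 324) - 1440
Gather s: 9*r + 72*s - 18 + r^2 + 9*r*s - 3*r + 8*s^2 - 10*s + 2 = r^2 + 6*r + 8*s^2 + s*(9*r + 62) - 16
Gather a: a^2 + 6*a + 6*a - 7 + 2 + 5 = a^2 + 12*a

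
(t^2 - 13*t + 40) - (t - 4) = t^2 - 14*t + 44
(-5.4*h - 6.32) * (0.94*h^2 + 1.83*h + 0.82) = -5.076*h^3 - 15.8228*h^2 - 15.9936*h - 5.1824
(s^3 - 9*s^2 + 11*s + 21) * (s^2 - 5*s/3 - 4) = s^5 - 32*s^4/3 + 22*s^3 + 116*s^2/3 - 79*s - 84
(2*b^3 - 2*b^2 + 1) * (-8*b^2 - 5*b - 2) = -16*b^5 + 6*b^4 + 6*b^3 - 4*b^2 - 5*b - 2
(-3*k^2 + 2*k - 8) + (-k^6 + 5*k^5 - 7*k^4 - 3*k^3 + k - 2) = -k^6 + 5*k^5 - 7*k^4 - 3*k^3 - 3*k^2 + 3*k - 10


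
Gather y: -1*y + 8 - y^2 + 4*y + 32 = -y^2 + 3*y + 40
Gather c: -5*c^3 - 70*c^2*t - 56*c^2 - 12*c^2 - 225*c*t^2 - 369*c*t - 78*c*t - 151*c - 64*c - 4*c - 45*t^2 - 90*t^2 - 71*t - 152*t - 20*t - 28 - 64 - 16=-5*c^3 + c^2*(-70*t - 68) + c*(-225*t^2 - 447*t - 219) - 135*t^2 - 243*t - 108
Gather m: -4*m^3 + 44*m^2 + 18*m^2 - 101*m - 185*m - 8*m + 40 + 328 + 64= -4*m^3 + 62*m^2 - 294*m + 432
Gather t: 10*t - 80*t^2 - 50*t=-80*t^2 - 40*t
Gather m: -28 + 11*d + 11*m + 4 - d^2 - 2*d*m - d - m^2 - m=-d^2 + 10*d - m^2 + m*(10 - 2*d) - 24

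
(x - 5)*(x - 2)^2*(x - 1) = x^4 - 10*x^3 + 33*x^2 - 44*x + 20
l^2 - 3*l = l*(l - 3)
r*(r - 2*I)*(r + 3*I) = r^3 + I*r^2 + 6*r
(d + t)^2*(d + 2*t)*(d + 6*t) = d^4 + 10*d^3*t + 29*d^2*t^2 + 32*d*t^3 + 12*t^4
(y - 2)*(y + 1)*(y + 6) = y^3 + 5*y^2 - 8*y - 12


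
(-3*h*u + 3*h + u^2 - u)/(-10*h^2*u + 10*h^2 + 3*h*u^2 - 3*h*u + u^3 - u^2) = (-3*h + u)/(-10*h^2 + 3*h*u + u^2)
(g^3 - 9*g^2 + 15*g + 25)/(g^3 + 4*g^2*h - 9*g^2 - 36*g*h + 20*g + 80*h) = (g^2 - 4*g - 5)/(g^2 + 4*g*h - 4*g - 16*h)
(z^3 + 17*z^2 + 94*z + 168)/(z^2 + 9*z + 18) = (z^2 + 11*z + 28)/(z + 3)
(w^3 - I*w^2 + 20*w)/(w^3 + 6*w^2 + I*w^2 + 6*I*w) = (w^2 - I*w + 20)/(w^2 + w*(6 + I) + 6*I)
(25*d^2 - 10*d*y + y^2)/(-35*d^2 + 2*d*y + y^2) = (-5*d + y)/(7*d + y)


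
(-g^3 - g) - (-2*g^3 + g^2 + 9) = g^3 - g^2 - g - 9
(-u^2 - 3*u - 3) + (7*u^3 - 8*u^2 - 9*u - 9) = 7*u^3 - 9*u^2 - 12*u - 12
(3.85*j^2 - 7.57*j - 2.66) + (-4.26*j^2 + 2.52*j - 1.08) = -0.41*j^2 - 5.05*j - 3.74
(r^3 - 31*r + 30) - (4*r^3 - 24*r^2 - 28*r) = -3*r^3 + 24*r^2 - 3*r + 30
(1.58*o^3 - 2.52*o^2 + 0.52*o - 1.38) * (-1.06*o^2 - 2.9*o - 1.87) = -1.6748*o^5 - 1.9108*o^4 + 3.8022*o^3 + 4.6672*o^2 + 3.0296*o + 2.5806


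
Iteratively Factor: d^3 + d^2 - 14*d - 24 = (d - 4)*(d^2 + 5*d + 6) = (d - 4)*(d + 3)*(d + 2)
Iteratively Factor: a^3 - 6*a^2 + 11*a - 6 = (a - 1)*(a^2 - 5*a + 6) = (a - 3)*(a - 1)*(a - 2)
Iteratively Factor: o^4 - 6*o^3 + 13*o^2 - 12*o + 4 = (o - 2)*(o^3 - 4*o^2 + 5*o - 2) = (o - 2)^2*(o^2 - 2*o + 1) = (o - 2)^2*(o - 1)*(o - 1)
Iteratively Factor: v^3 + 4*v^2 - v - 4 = (v + 4)*(v^2 - 1) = (v + 1)*(v + 4)*(v - 1)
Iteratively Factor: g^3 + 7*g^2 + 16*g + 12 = (g + 3)*(g^2 + 4*g + 4) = (g + 2)*(g + 3)*(g + 2)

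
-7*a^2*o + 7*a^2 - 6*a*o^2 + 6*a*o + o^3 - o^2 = (-7*a + o)*(a + o)*(o - 1)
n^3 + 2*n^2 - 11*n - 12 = (n - 3)*(n + 1)*(n + 4)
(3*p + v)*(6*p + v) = 18*p^2 + 9*p*v + v^2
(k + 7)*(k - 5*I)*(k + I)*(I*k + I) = I*k^4 + 4*k^3 + 8*I*k^3 + 32*k^2 + 12*I*k^2 + 28*k + 40*I*k + 35*I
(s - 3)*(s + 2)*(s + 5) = s^3 + 4*s^2 - 11*s - 30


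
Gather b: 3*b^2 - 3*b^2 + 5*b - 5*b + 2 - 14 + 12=0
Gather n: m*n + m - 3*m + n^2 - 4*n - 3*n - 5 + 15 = -2*m + n^2 + n*(m - 7) + 10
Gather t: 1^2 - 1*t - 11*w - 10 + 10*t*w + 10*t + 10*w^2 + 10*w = t*(10*w + 9) + 10*w^2 - w - 9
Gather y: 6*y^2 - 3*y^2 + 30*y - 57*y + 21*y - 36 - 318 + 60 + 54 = 3*y^2 - 6*y - 240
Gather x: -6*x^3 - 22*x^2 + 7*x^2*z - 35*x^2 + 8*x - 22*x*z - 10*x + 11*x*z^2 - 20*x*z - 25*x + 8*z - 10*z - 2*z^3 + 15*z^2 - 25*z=-6*x^3 + x^2*(7*z - 57) + x*(11*z^2 - 42*z - 27) - 2*z^3 + 15*z^2 - 27*z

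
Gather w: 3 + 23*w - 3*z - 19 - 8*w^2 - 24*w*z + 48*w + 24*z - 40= -8*w^2 + w*(71 - 24*z) + 21*z - 56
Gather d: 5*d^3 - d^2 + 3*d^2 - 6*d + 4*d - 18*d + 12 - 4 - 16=5*d^3 + 2*d^2 - 20*d - 8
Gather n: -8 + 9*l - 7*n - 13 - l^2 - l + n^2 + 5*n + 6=-l^2 + 8*l + n^2 - 2*n - 15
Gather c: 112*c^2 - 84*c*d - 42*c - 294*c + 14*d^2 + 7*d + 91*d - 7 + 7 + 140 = 112*c^2 + c*(-84*d - 336) + 14*d^2 + 98*d + 140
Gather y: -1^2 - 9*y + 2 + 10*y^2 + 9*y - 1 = 10*y^2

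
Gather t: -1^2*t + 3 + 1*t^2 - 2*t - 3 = t^2 - 3*t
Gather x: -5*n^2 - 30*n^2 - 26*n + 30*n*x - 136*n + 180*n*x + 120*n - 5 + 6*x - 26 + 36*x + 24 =-35*n^2 - 42*n + x*(210*n + 42) - 7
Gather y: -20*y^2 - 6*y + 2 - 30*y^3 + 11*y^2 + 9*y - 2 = -30*y^3 - 9*y^2 + 3*y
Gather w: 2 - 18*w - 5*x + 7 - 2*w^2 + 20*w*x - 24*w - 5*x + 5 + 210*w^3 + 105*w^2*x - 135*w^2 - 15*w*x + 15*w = 210*w^3 + w^2*(105*x - 137) + w*(5*x - 27) - 10*x + 14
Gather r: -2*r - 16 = -2*r - 16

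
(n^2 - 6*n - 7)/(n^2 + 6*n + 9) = (n^2 - 6*n - 7)/(n^2 + 6*n + 9)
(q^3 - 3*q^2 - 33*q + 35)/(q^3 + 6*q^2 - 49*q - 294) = (q^2 + 4*q - 5)/(q^2 + 13*q + 42)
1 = 1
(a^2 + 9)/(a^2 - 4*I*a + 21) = (a - 3*I)/(a - 7*I)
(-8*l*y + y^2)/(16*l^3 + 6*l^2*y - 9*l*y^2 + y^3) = y/(-2*l^2 - l*y + y^2)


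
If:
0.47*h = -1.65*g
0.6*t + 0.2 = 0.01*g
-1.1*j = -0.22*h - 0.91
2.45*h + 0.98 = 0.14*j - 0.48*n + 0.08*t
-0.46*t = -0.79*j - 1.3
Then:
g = 3.75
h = -13.15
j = -1.80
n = 64.52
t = -0.27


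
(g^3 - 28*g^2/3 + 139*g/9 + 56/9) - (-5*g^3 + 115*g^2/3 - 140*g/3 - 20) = 6*g^3 - 143*g^2/3 + 559*g/9 + 236/9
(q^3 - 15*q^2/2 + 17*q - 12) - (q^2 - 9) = q^3 - 17*q^2/2 + 17*q - 3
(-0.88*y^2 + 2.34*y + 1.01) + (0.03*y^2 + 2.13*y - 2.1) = -0.85*y^2 + 4.47*y - 1.09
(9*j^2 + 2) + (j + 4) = 9*j^2 + j + 6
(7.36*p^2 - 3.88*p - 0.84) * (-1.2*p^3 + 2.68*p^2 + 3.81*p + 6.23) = -8.832*p^5 + 24.3808*p^4 + 18.6512*p^3 + 28.8188*p^2 - 27.3728*p - 5.2332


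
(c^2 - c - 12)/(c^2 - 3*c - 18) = (c - 4)/(c - 6)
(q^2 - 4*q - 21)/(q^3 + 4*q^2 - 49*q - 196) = (q + 3)/(q^2 + 11*q + 28)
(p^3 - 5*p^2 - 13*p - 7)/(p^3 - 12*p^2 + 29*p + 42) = (p + 1)/(p - 6)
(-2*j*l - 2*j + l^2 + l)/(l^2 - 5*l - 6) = (-2*j + l)/(l - 6)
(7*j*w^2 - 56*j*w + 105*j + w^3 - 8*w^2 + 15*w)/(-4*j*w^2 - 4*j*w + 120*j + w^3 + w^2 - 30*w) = (7*j*w - 21*j + w^2 - 3*w)/(-4*j*w - 24*j + w^2 + 6*w)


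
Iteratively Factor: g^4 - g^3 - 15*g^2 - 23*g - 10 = (g + 2)*(g^3 - 3*g^2 - 9*g - 5) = (g + 1)*(g + 2)*(g^2 - 4*g - 5) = (g + 1)^2*(g + 2)*(g - 5)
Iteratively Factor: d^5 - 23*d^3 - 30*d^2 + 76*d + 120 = (d + 2)*(d^4 - 2*d^3 - 19*d^2 + 8*d + 60) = (d - 5)*(d + 2)*(d^3 + 3*d^2 - 4*d - 12) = (d - 5)*(d - 2)*(d + 2)*(d^2 + 5*d + 6) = (d - 5)*(d - 2)*(d + 2)^2*(d + 3)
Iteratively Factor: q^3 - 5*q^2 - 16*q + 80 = (q + 4)*(q^2 - 9*q + 20) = (q - 4)*(q + 4)*(q - 5)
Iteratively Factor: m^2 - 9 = (m - 3)*(m + 3)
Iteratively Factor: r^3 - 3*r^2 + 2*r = (r)*(r^2 - 3*r + 2) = r*(r - 1)*(r - 2)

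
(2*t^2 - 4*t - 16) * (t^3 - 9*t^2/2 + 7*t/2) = 2*t^5 - 13*t^4 + 9*t^3 + 58*t^2 - 56*t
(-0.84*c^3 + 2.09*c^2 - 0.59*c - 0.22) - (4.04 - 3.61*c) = -0.84*c^3 + 2.09*c^2 + 3.02*c - 4.26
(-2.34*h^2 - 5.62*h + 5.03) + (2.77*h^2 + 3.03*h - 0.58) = 0.43*h^2 - 2.59*h + 4.45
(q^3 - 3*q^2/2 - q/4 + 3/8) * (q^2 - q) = q^5 - 5*q^4/2 + 5*q^3/4 + 5*q^2/8 - 3*q/8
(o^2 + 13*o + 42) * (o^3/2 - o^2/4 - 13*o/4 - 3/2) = o^5/2 + 25*o^4/4 + 29*o^3/2 - 217*o^2/4 - 156*o - 63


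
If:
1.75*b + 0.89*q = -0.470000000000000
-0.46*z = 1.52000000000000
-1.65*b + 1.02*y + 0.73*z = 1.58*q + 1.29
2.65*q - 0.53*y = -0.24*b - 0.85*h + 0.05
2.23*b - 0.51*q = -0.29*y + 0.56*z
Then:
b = -1.04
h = -1.70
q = 1.52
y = 4.30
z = -3.30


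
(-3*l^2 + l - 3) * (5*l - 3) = -15*l^3 + 14*l^2 - 18*l + 9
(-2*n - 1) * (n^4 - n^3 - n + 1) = -2*n^5 + n^4 + n^3 + 2*n^2 - n - 1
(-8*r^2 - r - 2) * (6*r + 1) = -48*r^3 - 14*r^2 - 13*r - 2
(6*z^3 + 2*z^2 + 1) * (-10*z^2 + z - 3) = -60*z^5 - 14*z^4 - 16*z^3 - 16*z^2 + z - 3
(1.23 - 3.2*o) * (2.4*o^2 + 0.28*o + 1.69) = -7.68*o^3 + 2.056*o^2 - 5.0636*o + 2.0787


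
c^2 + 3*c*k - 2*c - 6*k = (c - 2)*(c + 3*k)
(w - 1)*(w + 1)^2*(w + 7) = w^4 + 8*w^3 + 6*w^2 - 8*w - 7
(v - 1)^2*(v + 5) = v^3 + 3*v^2 - 9*v + 5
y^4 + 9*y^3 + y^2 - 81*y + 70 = (y - 2)*(y - 1)*(y + 5)*(y + 7)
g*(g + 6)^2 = g^3 + 12*g^2 + 36*g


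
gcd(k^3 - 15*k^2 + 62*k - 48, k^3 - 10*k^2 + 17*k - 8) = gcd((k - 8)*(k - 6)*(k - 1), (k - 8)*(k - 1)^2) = k^2 - 9*k + 8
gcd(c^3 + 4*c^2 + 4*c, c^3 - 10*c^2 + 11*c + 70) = c + 2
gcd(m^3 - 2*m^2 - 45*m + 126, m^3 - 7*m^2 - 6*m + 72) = m - 6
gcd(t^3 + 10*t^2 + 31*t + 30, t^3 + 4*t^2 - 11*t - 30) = t^2 + 7*t + 10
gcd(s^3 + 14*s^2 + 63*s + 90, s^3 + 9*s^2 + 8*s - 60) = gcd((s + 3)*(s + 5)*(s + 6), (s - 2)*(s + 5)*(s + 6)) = s^2 + 11*s + 30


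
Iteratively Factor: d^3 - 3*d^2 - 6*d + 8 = (d + 2)*(d^2 - 5*d + 4) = (d - 1)*(d + 2)*(d - 4)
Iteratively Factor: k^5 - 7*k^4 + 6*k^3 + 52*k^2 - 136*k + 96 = (k - 2)*(k^4 - 5*k^3 - 4*k^2 + 44*k - 48) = (k - 2)^2*(k^3 - 3*k^2 - 10*k + 24) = (k - 2)^3*(k^2 - k - 12) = (k - 4)*(k - 2)^3*(k + 3)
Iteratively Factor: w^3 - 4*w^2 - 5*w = (w - 5)*(w^2 + w) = (w - 5)*(w + 1)*(w)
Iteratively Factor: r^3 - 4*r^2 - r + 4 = (r - 4)*(r^2 - 1) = (r - 4)*(r + 1)*(r - 1)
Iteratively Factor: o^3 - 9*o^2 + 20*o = (o - 4)*(o^2 - 5*o) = (o - 5)*(o - 4)*(o)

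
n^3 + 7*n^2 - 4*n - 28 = (n - 2)*(n + 2)*(n + 7)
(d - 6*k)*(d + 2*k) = d^2 - 4*d*k - 12*k^2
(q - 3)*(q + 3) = q^2 - 9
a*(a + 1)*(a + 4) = a^3 + 5*a^2 + 4*a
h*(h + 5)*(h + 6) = h^3 + 11*h^2 + 30*h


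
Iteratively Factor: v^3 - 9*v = (v + 3)*(v^2 - 3*v) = v*(v + 3)*(v - 3)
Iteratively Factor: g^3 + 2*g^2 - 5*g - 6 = (g - 2)*(g^2 + 4*g + 3) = (g - 2)*(g + 1)*(g + 3)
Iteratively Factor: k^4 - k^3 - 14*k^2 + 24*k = (k - 3)*(k^3 + 2*k^2 - 8*k) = k*(k - 3)*(k^2 + 2*k - 8) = k*(k - 3)*(k - 2)*(k + 4)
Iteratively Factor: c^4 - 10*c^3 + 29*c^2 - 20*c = (c)*(c^3 - 10*c^2 + 29*c - 20) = c*(c - 4)*(c^2 - 6*c + 5) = c*(c - 5)*(c - 4)*(c - 1)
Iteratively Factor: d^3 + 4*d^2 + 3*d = (d + 1)*(d^2 + 3*d) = (d + 1)*(d + 3)*(d)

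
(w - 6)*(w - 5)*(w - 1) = w^3 - 12*w^2 + 41*w - 30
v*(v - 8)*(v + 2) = v^3 - 6*v^2 - 16*v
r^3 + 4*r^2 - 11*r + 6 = (r - 1)^2*(r + 6)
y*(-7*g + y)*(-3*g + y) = 21*g^2*y - 10*g*y^2 + y^3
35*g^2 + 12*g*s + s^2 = (5*g + s)*(7*g + s)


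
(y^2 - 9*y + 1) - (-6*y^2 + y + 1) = 7*y^2 - 10*y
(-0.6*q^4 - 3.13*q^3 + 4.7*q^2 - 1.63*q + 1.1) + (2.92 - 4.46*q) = -0.6*q^4 - 3.13*q^3 + 4.7*q^2 - 6.09*q + 4.02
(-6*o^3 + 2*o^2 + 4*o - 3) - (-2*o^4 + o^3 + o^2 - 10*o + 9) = 2*o^4 - 7*o^3 + o^2 + 14*o - 12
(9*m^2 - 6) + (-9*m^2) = -6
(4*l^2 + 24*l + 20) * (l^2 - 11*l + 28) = 4*l^4 - 20*l^3 - 132*l^2 + 452*l + 560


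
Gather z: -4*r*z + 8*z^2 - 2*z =8*z^2 + z*(-4*r - 2)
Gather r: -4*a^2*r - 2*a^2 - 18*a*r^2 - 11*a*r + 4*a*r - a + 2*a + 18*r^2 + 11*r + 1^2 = -2*a^2 + a + r^2*(18 - 18*a) + r*(-4*a^2 - 7*a + 11) + 1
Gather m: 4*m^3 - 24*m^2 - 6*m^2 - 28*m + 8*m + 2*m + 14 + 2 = 4*m^3 - 30*m^2 - 18*m + 16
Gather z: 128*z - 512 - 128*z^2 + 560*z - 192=-128*z^2 + 688*z - 704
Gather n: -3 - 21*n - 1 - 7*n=-28*n - 4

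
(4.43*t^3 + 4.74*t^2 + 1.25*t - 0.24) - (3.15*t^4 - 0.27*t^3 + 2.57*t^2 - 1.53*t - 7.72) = -3.15*t^4 + 4.7*t^3 + 2.17*t^2 + 2.78*t + 7.48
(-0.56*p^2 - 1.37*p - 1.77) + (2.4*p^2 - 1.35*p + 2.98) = 1.84*p^2 - 2.72*p + 1.21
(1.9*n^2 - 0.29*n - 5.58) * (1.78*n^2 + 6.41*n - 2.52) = 3.382*n^4 + 11.6628*n^3 - 16.5793*n^2 - 35.037*n + 14.0616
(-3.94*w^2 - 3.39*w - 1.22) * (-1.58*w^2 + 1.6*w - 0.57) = 6.2252*w^4 - 0.9478*w^3 - 1.2506*w^2 - 0.0197000000000001*w + 0.6954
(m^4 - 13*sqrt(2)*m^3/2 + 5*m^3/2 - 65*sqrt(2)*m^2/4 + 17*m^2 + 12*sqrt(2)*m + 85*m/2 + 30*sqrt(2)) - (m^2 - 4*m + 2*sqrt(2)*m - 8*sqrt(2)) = m^4 - 13*sqrt(2)*m^3/2 + 5*m^3/2 - 65*sqrt(2)*m^2/4 + 16*m^2 + 10*sqrt(2)*m + 93*m/2 + 38*sqrt(2)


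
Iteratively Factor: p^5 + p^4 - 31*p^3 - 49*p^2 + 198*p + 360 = (p - 3)*(p^4 + 4*p^3 - 19*p^2 - 106*p - 120) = (p - 3)*(p + 4)*(p^3 - 19*p - 30) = (p - 3)*(p + 3)*(p + 4)*(p^2 - 3*p - 10) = (p - 3)*(p + 2)*(p + 3)*(p + 4)*(p - 5)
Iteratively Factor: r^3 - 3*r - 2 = (r - 2)*(r^2 + 2*r + 1) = (r - 2)*(r + 1)*(r + 1)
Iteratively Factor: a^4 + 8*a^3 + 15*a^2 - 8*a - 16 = (a + 4)*(a^3 + 4*a^2 - a - 4) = (a - 1)*(a + 4)*(a^2 + 5*a + 4) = (a - 1)*(a + 4)^2*(a + 1)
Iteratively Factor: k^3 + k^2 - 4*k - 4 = (k + 1)*(k^2 - 4) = (k + 1)*(k + 2)*(k - 2)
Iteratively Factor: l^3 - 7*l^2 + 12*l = (l - 4)*(l^2 - 3*l) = (l - 4)*(l - 3)*(l)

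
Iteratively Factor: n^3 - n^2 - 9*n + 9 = (n + 3)*(n^2 - 4*n + 3) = (n - 3)*(n + 3)*(n - 1)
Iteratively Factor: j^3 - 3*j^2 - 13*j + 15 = (j + 3)*(j^2 - 6*j + 5) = (j - 5)*(j + 3)*(j - 1)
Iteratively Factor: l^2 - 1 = (l + 1)*(l - 1)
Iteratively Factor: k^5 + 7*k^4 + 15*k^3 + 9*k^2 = (k)*(k^4 + 7*k^3 + 15*k^2 + 9*k) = k^2*(k^3 + 7*k^2 + 15*k + 9) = k^2*(k + 3)*(k^2 + 4*k + 3) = k^2*(k + 3)^2*(k + 1)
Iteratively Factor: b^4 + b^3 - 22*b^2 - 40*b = (b + 4)*(b^3 - 3*b^2 - 10*b) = (b - 5)*(b + 4)*(b^2 + 2*b) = b*(b - 5)*(b + 4)*(b + 2)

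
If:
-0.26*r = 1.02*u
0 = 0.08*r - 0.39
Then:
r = 4.88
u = -1.24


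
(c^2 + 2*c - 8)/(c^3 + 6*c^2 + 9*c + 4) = (c - 2)/(c^2 + 2*c + 1)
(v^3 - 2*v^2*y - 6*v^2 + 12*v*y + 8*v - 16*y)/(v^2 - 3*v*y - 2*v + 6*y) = (-v^2 + 2*v*y + 4*v - 8*y)/(-v + 3*y)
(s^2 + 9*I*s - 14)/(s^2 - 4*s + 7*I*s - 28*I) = (s + 2*I)/(s - 4)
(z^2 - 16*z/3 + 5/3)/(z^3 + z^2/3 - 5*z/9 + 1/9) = 3*(z - 5)/(3*z^2 + 2*z - 1)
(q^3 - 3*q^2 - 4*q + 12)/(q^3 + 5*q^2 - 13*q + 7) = (q^3 - 3*q^2 - 4*q + 12)/(q^3 + 5*q^2 - 13*q + 7)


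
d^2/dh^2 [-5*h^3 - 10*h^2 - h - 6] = -30*h - 20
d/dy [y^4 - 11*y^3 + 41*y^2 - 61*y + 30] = 4*y^3 - 33*y^2 + 82*y - 61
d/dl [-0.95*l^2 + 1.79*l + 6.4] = 1.79 - 1.9*l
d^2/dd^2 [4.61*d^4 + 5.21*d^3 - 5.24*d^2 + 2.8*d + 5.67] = 55.32*d^2 + 31.26*d - 10.48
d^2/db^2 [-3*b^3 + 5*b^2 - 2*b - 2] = 10 - 18*b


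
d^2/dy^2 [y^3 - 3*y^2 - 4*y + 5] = 6*y - 6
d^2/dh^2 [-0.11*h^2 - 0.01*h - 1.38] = -0.220000000000000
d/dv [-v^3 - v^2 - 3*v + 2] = -3*v^2 - 2*v - 3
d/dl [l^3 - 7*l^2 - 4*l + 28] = 3*l^2 - 14*l - 4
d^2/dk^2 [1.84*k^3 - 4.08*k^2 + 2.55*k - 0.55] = 11.04*k - 8.16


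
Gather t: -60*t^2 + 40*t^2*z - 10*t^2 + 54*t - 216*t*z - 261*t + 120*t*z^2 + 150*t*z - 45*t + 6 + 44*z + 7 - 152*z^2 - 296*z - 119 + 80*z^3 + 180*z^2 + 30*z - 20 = t^2*(40*z - 70) + t*(120*z^2 - 66*z - 252) + 80*z^3 + 28*z^2 - 222*z - 126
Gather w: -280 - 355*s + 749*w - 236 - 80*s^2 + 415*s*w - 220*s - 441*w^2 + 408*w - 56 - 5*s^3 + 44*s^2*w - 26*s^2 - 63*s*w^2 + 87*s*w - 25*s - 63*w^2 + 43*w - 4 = -5*s^3 - 106*s^2 - 600*s + w^2*(-63*s - 504) + w*(44*s^2 + 502*s + 1200) - 576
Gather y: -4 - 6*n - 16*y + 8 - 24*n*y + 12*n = 6*n + y*(-24*n - 16) + 4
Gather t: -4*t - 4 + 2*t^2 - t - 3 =2*t^2 - 5*t - 7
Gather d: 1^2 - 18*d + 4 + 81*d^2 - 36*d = 81*d^2 - 54*d + 5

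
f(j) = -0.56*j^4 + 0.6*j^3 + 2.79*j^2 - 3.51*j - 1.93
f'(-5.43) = 377.89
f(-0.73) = 1.73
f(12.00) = -10217.65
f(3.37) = -31.34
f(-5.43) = -483.51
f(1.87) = -1.66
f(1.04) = -2.54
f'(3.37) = -49.99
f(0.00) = -1.93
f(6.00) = -518.71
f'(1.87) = -1.43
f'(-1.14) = -4.21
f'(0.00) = -3.51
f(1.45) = -1.80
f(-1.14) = 3.86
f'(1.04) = 1.72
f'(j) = -2.24*j^3 + 1.8*j^2 + 5.58*j - 3.51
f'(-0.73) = -5.75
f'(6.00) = -389.07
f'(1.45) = 1.54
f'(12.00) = -3548.07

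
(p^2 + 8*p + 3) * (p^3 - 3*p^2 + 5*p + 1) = p^5 + 5*p^4 - 16*p^3 + 32*p^2 + 23*p + 3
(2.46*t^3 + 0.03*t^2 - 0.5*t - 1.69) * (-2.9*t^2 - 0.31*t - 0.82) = -7.134*t^5 - 0.8496*t^4 - 0.5765*t^3 + 5.0314*t^2 + 0.9339*t + 1.3858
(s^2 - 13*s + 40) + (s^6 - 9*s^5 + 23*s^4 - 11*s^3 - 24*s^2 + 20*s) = s^6 - 9*s^5 + 23*s^4 - 11*s^3 - 23*s^2 + 7*s + 40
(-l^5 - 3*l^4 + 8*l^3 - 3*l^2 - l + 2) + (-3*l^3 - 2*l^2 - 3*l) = -l^5 - 3*l^4 + 5*l^3 - 5*l^2 - 4*l + 2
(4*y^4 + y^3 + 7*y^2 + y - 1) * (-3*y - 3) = -12*y^5 - 15*y^4 - 24*y^3 - 24*y^2 + 3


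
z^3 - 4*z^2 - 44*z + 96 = (z - 8)*(z - 2)*(z + 6)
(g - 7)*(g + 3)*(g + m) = g^3 + g^2*m - 4*g^2 - 4*g*m - 21*g - 21*m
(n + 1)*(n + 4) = n^2 + 5*n + 4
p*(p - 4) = p^2 - 4*p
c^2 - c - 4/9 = (c - 4/3)*(c + 1/3)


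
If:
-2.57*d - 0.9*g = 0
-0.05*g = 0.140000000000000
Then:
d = 0.98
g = -2.80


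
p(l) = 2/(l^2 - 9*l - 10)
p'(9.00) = -0.18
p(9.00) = -0.20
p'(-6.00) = 0.01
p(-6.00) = 0.02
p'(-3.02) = 0.04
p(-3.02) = 0.08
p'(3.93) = 0.00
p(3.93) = -0.07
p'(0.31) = 0.10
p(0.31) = -0.16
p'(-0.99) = 1818.18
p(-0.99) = -18.20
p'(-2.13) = 0.14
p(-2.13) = 0.15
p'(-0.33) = 0.40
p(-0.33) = -0.29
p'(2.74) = 0.01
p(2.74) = -0.07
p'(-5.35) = 0.01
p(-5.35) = 0.03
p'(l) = 2*(9 - 2*l)/(l^2 - 9*l - 10)^2 = 2*(9 - 2*l)/(-l^2 + 9*l + 10)^2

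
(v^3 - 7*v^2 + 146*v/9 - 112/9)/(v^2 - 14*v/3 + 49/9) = (3*v^2 - 14*v + 16)/(3*v - 7)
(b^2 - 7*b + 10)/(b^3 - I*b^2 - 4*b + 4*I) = (b - 5)/(b^2 + b*(2 - I) - 2*I)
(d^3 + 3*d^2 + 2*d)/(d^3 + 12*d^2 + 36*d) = (d^2 + 3*d + 2)/(d^2 + 12*d + 36)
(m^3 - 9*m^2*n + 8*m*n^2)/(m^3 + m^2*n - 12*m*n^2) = (m^2 - 9*m*n + 8*n^2)/(m^2 + m*n - 12*n^2)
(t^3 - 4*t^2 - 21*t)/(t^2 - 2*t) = (t^2 - 4*t - 21)/(t - 2)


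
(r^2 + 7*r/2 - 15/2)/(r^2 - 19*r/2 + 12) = (r + 5)/(r - 8)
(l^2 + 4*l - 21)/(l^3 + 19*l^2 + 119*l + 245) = (l - 3)/(l^2 + 12*l + 35)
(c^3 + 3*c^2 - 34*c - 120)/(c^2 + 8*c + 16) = (c^2 - c - 30)/(c + 4)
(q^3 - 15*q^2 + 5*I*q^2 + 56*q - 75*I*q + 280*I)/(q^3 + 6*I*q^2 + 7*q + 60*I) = (q^2 - 15*q + 56)/(q^2 + I*q + 12)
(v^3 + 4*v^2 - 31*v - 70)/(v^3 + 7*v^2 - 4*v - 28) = (v - 5)/(v - 2)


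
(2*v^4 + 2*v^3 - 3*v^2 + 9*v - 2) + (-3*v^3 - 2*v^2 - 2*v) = 2*v^4 - v^3 - 5*v^2 + 7*v - 2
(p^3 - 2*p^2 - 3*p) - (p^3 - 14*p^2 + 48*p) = 12*p^2 - 51*p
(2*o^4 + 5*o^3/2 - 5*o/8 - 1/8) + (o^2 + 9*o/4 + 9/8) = 2*o^4 + 5*o^3/2 + o^2 + 13*o/8 + 1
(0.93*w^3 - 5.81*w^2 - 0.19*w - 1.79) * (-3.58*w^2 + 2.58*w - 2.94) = -3.3294*w^5 + 23.1992*w^4 - 17.0438*w^3 + 22.9994*w^2 - 4.0596*w + 5.2626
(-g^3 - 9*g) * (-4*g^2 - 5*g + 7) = 4*g^5 + 5*g^4 + 29*g^3 + 45*g^2 - 63*g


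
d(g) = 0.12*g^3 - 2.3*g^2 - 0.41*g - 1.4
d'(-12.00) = 106.63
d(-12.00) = -535.04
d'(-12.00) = 106.63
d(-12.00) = -535.04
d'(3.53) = -12.16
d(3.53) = -26.23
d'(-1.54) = 7.53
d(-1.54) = -6.66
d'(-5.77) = 38.12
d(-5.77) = -98.66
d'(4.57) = -13.91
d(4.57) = -39.86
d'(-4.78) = 29.80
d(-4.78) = -65.10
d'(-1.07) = 4.92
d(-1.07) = -3.74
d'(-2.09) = 10.78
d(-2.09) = -11.69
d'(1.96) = -8.04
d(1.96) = -10.14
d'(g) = 0.36*g^2 - 4.6*g - 0.41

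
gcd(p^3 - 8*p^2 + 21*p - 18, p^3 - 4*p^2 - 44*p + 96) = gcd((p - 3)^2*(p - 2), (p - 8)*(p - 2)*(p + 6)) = p - 2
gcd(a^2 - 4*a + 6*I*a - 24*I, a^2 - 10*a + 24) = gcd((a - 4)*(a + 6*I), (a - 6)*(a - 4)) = a - 4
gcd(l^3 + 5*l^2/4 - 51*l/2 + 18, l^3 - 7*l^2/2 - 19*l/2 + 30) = l - 4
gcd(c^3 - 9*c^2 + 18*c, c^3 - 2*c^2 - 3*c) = c^2 - 3*c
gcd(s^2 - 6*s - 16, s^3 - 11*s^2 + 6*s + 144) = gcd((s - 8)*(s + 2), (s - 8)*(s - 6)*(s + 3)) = s - 8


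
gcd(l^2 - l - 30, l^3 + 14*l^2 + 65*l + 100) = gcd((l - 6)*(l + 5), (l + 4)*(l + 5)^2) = l + 5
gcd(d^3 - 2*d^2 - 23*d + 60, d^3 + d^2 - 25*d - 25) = d + 5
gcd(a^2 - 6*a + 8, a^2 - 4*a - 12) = 1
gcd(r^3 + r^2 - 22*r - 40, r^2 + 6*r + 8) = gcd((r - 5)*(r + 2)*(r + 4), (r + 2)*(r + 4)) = r^2 + 6*r + 8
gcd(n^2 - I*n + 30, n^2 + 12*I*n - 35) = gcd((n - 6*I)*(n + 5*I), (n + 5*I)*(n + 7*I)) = n + 5*I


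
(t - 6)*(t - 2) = t^2 - 8*t + 12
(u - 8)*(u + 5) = u^2 - 3*u - 40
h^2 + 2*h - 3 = (h - 1)*(h + 3)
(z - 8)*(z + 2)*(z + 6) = z^3 - 52*z - 96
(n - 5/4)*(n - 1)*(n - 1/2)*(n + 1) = n^4 - 7*n^3/4 - 3*n^2/8 + 7*n/4 - 5/8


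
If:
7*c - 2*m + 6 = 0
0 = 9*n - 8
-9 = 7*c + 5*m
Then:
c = -48/49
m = -3/7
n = 8/9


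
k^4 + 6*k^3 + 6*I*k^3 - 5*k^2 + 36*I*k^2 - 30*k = k*(k + 6)*(k + I)*(k + 5*I)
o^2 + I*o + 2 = (o - I)*(o + 2*I)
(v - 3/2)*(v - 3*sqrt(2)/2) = v^2 - 3*sqrt(2)*v/2 - 3*v/2 + 9*sqrt(2)/4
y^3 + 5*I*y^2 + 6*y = y*(y - I)*(y + 6*I)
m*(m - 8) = m^2 - 8*m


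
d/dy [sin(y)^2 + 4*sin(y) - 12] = 2*(sin(y) + 2)*cos(y)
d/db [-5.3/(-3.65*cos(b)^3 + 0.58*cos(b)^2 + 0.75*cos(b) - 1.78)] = (58.035*cos(b)^2 - 6.148*cos(b) - 3.975)*sin(b)/(3.65*cos(b)^3 - 0.58*cos(b)^2 - 0.75*cos(b) + 1.78)^2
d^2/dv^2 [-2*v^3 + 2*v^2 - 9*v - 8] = 4 - 12*v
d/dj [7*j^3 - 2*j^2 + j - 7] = 21*j^2 - 4*j + 1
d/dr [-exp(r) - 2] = -exp(r)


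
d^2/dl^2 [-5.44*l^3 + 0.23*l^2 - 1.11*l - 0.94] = 0.46 - 32.64*l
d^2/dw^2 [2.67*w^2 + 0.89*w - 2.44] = 5.34000000000000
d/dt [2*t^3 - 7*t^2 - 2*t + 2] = 6*t^2 - 14*t - 2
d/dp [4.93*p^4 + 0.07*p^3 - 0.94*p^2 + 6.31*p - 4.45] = 19.72*p^3 + 0.21*p^2 - 1.88*p + 6.31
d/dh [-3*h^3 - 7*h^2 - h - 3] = -9*h^2 - 14*h - 1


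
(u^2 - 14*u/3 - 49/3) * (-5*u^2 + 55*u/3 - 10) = -5*u^4 + 125*u^3/3 - 125*u^2/9 - 2275*u/9 + 490/3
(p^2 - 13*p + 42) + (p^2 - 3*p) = 2*p^2 - 16*p + 42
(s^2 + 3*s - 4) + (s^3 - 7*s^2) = s^3 - 6*s^2 + 3*s - 4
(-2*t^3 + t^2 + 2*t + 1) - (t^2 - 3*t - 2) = -2*t^3 + 5*t + 3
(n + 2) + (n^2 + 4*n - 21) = n^2 + 5*n - 19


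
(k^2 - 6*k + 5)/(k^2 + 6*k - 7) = (k - 5)/(k + 7)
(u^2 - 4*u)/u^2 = (u - 4)/u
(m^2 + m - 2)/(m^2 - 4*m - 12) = (m - 1)/(m - 6)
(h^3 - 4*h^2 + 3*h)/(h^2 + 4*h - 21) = h*(h - 1)/(h + 7)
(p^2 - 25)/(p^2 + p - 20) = (p - 5)/(p - 4)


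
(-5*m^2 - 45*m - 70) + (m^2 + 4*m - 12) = -4*m^2 - 41*m - 82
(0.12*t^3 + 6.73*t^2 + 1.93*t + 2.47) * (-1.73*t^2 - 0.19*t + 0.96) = -0.2076*t^5 - 11.6657*t^4 - 4.5024*t^3 + 1.821*t^2 + 1.3835*t + 2.3712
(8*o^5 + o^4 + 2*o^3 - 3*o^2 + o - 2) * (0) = 0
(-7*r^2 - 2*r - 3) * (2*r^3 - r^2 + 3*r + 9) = -14*r^5 + 3*r^4 - 25*r^3 - 66*r^2 - 27*r - 27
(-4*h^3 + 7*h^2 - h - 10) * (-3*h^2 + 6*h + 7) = 12*h^5 - 45*h^4 + 17*h^3 + 73*h^2 - 67*h - 70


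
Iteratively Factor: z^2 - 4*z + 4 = (z - 2)*(z - 2)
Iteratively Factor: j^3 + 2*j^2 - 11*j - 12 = (j - 3)*(j^2 + 5*j + 4) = (j - 3)*(j + 4)*(j + 1)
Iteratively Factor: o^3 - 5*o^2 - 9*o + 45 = (o - 5)*(o^2 - 9) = (o - 5)*(o + 3)*(o - 3)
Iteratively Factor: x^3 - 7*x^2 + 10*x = (x)*(x^2 - 7*x + 10) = x*(x - 2)*(x - 5)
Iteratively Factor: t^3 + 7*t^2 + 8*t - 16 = (t + 4)*(t^2 + 3*t - 4) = (t + 4)^2*(t - 1)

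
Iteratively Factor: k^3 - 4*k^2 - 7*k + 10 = (k - 5)*(k^2 + k - 2) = (k - 5)*(k - 1)*(k + 2)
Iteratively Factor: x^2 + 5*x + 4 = (x + 4)*(x + 1)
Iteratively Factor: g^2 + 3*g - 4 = (g - 1)*(g + 4)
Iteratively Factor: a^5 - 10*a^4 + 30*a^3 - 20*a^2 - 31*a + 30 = (a - 5)*(a^4 - 5*a^3 + 5*a^2 + 5*a - 6) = (a - 5)*(a - 1)*(a^3 - 4*a^2 + a + 6) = (a - 5)*(a - 1)*(a + 1)*(a^2 - 5*a + 6) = (a - 5)*(a - 2)*(a - 1)*(a + 1)*(a - 3)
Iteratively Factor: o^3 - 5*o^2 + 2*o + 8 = (o - 4)*(o^2 - o - 2) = (o - 4)*(o + 1)*(o - 2)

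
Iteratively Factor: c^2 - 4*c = (c - 4)*(c)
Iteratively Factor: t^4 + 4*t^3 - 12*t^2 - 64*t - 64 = (t - 4)*(t^3 + 8*t^2 + 20*t + 16) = (t - 4)*(t + 2)*(t^2 + 6*t + 8) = (t - 4)*(t + 2)*(t + 4)*(t + 2)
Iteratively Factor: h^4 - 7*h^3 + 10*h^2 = (h)*(h^3 - 7*h^2 + 10*h) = h*(h - 2)*(h^2 - 5*h) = h*(h - 5)*(h - 2)*(h)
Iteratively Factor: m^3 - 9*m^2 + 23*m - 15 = (m - 3)*(m^2 - 6*m + 5) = (m - 5)*(m - 3)*(m - 1)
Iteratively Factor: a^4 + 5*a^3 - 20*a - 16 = (a + 1)*(a^3 + 4*a^2 - 4*a - 16) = (a + 1)*(a + 2)*(a^2 + 2*a - 8) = (a + 1)*(a + 2)*(a + 4)*(a - 2)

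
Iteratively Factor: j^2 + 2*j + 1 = (j + 1)*(j + 1)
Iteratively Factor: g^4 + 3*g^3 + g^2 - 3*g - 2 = (g + 1)*(g^3 + 2*g^2 - g - 2) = (g - 1)*(g + 1)*(g^2 + 3*g + 2) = (g - 1)*(g + 1)^2*(g + 2)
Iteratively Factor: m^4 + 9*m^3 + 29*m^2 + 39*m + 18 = (m + 1)*(m^3 + 8*m^2 + 21*m + 18) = (m + 1)*(m + 3)*(m^2 + 5*m + 6) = (m + 1)*(m + 2)*(m + 3)*(m + 3)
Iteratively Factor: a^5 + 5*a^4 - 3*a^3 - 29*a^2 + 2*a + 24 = (a + 3)*(a^4 + 2*a^3 - 9*a^2 - 2*a + 8) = (a + 1)*(a + 3)*(a^3 + a^2 - 10*a + 8) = (a - 2)*(a + 1)*(a + 3)*(a^2 + 3*a - 4) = (a - 2)*(a - 1)*(a + 1)*(a + 3)*(a + 4)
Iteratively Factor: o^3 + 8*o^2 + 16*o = (o)*(o^2 + 8*o + 16) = o*(o + 4)*(o + 4)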